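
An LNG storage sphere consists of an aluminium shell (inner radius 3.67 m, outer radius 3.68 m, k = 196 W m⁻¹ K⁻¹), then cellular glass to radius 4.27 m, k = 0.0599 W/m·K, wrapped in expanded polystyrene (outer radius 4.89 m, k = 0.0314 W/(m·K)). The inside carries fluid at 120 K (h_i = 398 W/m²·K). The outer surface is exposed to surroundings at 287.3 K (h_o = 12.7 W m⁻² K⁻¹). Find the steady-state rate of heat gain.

Q = 1330 W

Treat each layer as a resistance in series:
  R_conv,in = 1/(4πr²h) = 1/(4π·3.67²·398) = 1.484×10^-5 K/W
  R_aluminium = (1/3.67 − 1/3.68)/(4πk) = 7.404×10^-4/(4π·196) = 3.006×10^-7 K/W
  R_cellular glass = (1/3.68 − 1/4.27)/(4πk) = 0.03755/(4π·0.0599) = 0.04988 K/W
  R_expanded polystyrene = (1/4.27 − 1/4.89)/(4πk) = 0.02969/(4π·0.0314) = 0.07525 K/W
  R_conv,out = 1/(4πr²h) = 1/(4π·4.89²·12.7) = 2.620×10^-4 K/W
ΣR = 1.484×10^-5 + 3.006×10^-7 + 0.04988 + 0.07525 + 2.620×10^-4 = 0.1254 K/W
Q = ΔT/ΣR = (120 K − 287.3 K)/0.1254 = -1330 W
(Negative Q ⇒ heat flows inward; heat gain = 1330 W.)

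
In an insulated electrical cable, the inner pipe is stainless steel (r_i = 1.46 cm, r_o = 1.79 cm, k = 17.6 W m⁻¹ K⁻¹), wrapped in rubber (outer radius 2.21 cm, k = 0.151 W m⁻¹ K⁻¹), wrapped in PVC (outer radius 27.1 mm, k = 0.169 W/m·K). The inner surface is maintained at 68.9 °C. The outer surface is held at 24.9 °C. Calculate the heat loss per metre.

Series thermal resistances, inner to outer:
  R'_stainless steel = ln(0.0179/0.0146)/(2πk) = 0.2038/(2π·17.6) = 0.001843 m·K/W
  R'_rubber = ln(0.0221/0.0179)/(2πk) = 0.2108/(2π·0.151) = 0.2222 m·K/W
  R'_PVC = ln(0.0271/0.0221)/(2πk) = 0.2040/(2π·0.169) = 0.1921 m·K/W
ΣR = 0.001843 + 0.2222 + 0.1921 = 0.4161 m·K/W
Q' = ΔT/ΣR = (68.9 °C − 24.9 °C)/0.4161 = 106 W/m

Q' = 106 W/m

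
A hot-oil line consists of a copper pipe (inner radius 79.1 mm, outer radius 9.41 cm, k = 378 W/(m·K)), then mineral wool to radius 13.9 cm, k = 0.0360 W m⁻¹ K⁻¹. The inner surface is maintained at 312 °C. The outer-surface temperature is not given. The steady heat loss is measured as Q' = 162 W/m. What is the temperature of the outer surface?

T_out = 32.6 °C

Sum the resistances:
  R'_copper = ln(0.0941/0.0791)/(2πk) = 0.1736/(2π·378) = 7.311×10^-5 m·K/W
  R'_mineral wool = ln(0.139/0.0941)/(2πk) = 0.3901/(2π·0.0360) = 1.725 m·K/W
ΣR = 1.725 m·K/W
ΔT = Q'·ΣR = 162 × 1.725 = 279.4 K
Heat flows outward, so T_out = T_in − ΔT = 312 − 279.4 = 32.6 °C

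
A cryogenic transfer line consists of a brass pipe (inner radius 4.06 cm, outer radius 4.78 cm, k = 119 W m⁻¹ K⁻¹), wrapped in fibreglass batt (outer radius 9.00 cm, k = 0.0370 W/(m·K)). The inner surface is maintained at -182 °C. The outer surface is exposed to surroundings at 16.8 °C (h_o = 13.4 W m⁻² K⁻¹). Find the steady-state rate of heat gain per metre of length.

Treat each layer as a resistance in series:
  R'_brass = ln(0.0478/0.0406)/(2πk) = 0.1633/(2π·119) = 2.183×10^-4 m·K/W
  R'_fibreglass batt = ln(0.0900/0.0478)/(2πk) = 0.6328/(2π·0.0370) = 2.722 m·K/W
  R'_conv,out = 1/(2πr h) = 1/(2π·0.0900·13.4) = 0.1320 m·K/W
ΣR = 2.183×10^-4 + 2.722 + 0.1320 = 2.854 m·K/W
Q' = ΔT/ΣR = (-182 °C − 16.8 °C)/2.854 = -69.7 W/m
(Negative Q' ⇒ heat flows inward; heat gain = 69.7 W/m.)

Q' = 69.7 W/m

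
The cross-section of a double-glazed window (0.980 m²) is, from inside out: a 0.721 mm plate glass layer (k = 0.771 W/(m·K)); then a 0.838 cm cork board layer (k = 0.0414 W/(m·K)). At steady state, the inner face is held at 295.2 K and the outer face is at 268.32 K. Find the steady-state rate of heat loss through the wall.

Resistance network (inner→outer):
  R_plate glass = L/(kA) = 7.21×10^-4/(0.771·0.980) = 9.542×10^-4 K/W
  R_cork board = L/(kA) = 0.00838/(0.0414·0.980) = 0.2065 K/W
ΣR = 9.542×10^-4 + 0.2065 = 0.2075 K/W
Q = ΔT/ΣR = (295.2 K − 268.32 K)/0.2075 = 130 W

Q = 130 W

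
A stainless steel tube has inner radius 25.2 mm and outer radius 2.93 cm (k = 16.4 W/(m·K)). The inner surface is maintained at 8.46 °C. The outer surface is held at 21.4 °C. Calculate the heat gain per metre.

Q' = 2πk·ΔT/ln(r₂/r₁) = 2π × 16.4 × 12.94 / ln(0.0293/0.0252) = 8850 W/m

Q' = 8.85 kW/m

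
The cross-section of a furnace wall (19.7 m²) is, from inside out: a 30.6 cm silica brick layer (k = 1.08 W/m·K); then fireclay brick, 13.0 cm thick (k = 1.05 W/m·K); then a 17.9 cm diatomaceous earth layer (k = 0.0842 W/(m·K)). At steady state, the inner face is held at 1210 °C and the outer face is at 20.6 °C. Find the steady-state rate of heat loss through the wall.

Resistance network (inner→outer):
  R_silica brick = L/(kA) = 0.306/(1.08·19.7) = 0.01438 K/W
  R_fireclay brick = L/(kA) = 0.130/(1.05·19.7) = 0.006285 K/W
  R_diatomaceous earth = L/(kA) = 0.179/(0.0842·19.7) = 0.1079 K/W
ΣR = 0.01438 + 0.006285 + 0.1079 = 0.1286 K/W
Q = ΔT/ΣR = (1210 °C − 20.6 °C)/0.1286 = 9250 W

Q = 9.25 kW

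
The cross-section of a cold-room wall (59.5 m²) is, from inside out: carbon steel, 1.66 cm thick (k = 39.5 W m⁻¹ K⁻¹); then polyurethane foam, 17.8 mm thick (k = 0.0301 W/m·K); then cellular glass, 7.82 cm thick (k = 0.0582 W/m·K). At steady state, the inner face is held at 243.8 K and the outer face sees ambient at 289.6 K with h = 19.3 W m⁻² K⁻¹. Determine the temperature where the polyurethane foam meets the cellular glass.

T = 257.4 K

Series thermal resistances, inner to outer:
  R_carbon steel = L/(kA) = 0.0166/(39.5·59.5) = 7.063×10^-6 K/W
  R_polyurethane foam = L/(kA) = 0.0178/(0.0301·59.5) = 0.009939 K/W
  R_cellular glass = L/(kA) = 0.0782/(0.0582·59.5) = 0.02258 K/W
  R_conv,out = 1/(hA) = 1/(19.3·59.5) = 8.708×10^-4 K/W
ΣR = 7.063×10^-6 + 0.009939 + 0.02258 + 8.708×10^-4 = 0.03340 K/W
Q = ΔT/ΣR = (243.8 K − 289.6 K)/0.03340 = -1371 W
From the inner boundary to the polyurethane foam/cellular glass interface, ΣR_partial = 0.009946 K/W.
T_interface = T_in − Q·ΣR_partial = 243.8 K − (-1371)(0.009946) = 257.4 K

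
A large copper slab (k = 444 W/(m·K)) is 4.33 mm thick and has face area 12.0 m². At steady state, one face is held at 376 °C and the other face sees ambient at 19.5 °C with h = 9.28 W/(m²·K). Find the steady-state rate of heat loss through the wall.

Series thermal resistances, inner to outer:
  R_copper = L/(kA) = 0.00433/(444·12.0) = 8.127×10^-7 K/W
  R_conv,out = 1/(hA) = 1/(9.28·12.0) = 0.008980 K/W
ΣR = 8.127×10^-7 + 0.008980 = 0.008981 K/W
Q = ΔT/ΣR = (376 °C − 19.5 °C)/0.008981 = 39700 W

Q = 39700 W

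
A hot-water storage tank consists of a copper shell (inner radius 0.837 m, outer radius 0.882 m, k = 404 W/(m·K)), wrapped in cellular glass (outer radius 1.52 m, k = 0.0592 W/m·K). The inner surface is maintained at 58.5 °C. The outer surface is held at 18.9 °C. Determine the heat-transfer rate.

Q = 61.9 W

Resistance network (inner→outer):
  R_copper = (1/0.837 − 1/0.882)/(4πk) = 0.06096/(4π·404) = 1.201×10^-5 K/W
  R_cellular glass = (1/0.882 − 1/1.52)/(4πk) = 0.4759/(4π·0.0592) = 0.6397 K/W
ΣR = 1.201×10^-5 + 0.6397 = 0.6397 K/W
Q = ΔT/ΣR = (58.5 °C − 18.9 °C)/0.6397 = 61.9 W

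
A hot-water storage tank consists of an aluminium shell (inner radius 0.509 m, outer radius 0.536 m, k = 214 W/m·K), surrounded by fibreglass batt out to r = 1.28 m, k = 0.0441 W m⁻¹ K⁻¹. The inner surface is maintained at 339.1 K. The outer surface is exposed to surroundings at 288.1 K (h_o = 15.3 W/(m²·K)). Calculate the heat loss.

Series thermal resistances, inner to outer:
  R_aluminium = (1/0.509 − 1/0.536)/(4πk) = 0.09896/(4π·214) = 3.680×10^-5 K/W
  R_fibreglass batt = (1/0.536 − 1/1.28)/(4πk) = 1.084/(4π·0.0441) = 1.957 K/W
  R_conv,out = 1/(4πr²h) = 1/(4π·1.28²·15.3) = 0.003175 K/W
ΣR = 3.680×10^-5 + 1.957 + 0.003175 = 1.960 K/W
Q = ΔT/ΣR = (339.1 K − 288.1 K)/1.960 = 26.0 W

Q = 26.0 W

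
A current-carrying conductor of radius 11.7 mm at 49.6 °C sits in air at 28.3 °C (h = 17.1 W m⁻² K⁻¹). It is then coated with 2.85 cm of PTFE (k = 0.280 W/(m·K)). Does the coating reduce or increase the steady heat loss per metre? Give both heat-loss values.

reduces: 26.8 → 22.8 W/m

Critical radius for a cylinder: r_cr = k/h = 0.0164 m = 1.64 cm.
Outer radius after coating: r₂ = 0.0117 + 0.0285 = 0.0402 m.
r₁ < r_cr < r₂: heat loss rises to a maximum at r_cr then falls. Whether the coating helps depends on whether Q(r₂) has dropped back below Q(r₁).
Bare: R = 1/(2πr₁h) = 0.7955 m·K/W; Q = 21.3/0.7955 = 26.8 W/m.
Coated: R = R_cond + R_conv = 0.9331 m·K/W; Q = 21.3/0.9331 = 22.8 W/m.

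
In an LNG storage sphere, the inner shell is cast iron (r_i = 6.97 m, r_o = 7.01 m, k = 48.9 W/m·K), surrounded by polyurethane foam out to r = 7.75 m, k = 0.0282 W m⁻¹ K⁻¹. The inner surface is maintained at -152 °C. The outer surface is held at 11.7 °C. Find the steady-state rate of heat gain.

Resistance network (inner→outer):
  R_cast iron = (1/6.97 − 1/7.01)/(4πk) = 8.187×10^-4/(4π·48.9) = 1.332×10^-6 K/W
  R_polyurethane foam = (1/7.01 − 1/7.75)/(4πk) = 0.01362/(4π·0.0282) = 0.03844 K/W
ΣR = 1.332×10^-6 + 0.03844 = 0.03844 K/W
Q = ΔT/ΣR = (-152 °C − 11.7 °C)/0.03844 = -4260 W
(Negative Q ⇒ heat flows inward; heat gain = 4260 W.)

Q = 4260 W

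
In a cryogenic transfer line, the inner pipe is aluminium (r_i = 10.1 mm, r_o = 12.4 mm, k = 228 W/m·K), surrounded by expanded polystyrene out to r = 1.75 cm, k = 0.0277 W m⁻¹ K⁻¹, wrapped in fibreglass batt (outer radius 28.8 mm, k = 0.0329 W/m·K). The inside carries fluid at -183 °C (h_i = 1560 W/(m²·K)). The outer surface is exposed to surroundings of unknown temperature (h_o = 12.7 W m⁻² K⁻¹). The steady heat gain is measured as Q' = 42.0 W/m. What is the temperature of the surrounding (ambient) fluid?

T_out = 20.1 °C

Series resistances:
  R'_conv,in = 1/(2πr h) = 1/(2π·0.0101·1560) = 0.01010 m·K/W
  R'_aluminium = ln(0.0124/0.0101)/(2πk) = 0.2052/(2π·228) = 1.432×10^-4 m·K/W
  R'_expanded polystyrene = ln(0.0175/0.0124)/(2πk) = 0.3445/(2π·0.0277) = 1.979 m·K/W
  R'_fibreglass batt = ln(0.0288/0.0175)/(2πk) = 0.4982/(2π·0.0329) = 2.410 m·K/W
  R'_conv,out = 1/(2πr h) = 1/(2π·0.0288·12.7) = 0.4351 m·K/W
ΣR = 4.835 m·K/W
ΔT = Q'·ΣR = 42.0 × 4.835 = 203.1 K
Heat flows inward, so T_out = T_in + ΔT = -183 + 203.1 = 20.1 °C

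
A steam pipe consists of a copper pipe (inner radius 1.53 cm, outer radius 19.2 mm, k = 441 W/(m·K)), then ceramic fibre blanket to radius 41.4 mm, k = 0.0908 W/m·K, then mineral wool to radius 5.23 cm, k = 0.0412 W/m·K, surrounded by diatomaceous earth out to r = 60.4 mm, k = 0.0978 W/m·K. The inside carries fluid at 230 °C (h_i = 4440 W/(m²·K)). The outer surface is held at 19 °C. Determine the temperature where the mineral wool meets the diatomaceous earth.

Resistance network (inner→outer):
  R'_conv,in = 1/(2πr h) = 1/(2π·0.0153·4440) = 0.002343 m·K/W
  R'_copper = ln(0.0192/0.0153)/(2πk) = 0.2271/(2π·441) = 8.194×10^-5 m·K/W
  R'_ceramic fibre blanket = ln(0.0414/0.0192)/(2πk) = 0.7684/(2π·0.0908) = 1.347 m·K/W
  R'_mineral wool = ln(0.0523/0.0414)/(2πk) = 0.2337/(2π·0.0412) = 0.9028 m·K/W
  R'_diatomaceous earth = ln(0.0604/0.0523)/(2πk) = 0.1440/(2π·0.0978) = 0.2343 m·K/W
ΣR = 0.002343 + 8.194×10^-5 + 1.347 + 0.9028 + 0.2343 = 2.487 m·K/W
Q' = ΔT/ΣR = (230 °C − 19 °C)/2.487 = 84.84 W/m
From the inner boundary to the mineral wool/diatomaceous earth interface, ΣR_partial = 2.252 m·K/W.
T_interface = T_in − Q'·ΣR_partial = 230 °C − (84.84)(2.252) = 38.9 °C

T = 38.9 °C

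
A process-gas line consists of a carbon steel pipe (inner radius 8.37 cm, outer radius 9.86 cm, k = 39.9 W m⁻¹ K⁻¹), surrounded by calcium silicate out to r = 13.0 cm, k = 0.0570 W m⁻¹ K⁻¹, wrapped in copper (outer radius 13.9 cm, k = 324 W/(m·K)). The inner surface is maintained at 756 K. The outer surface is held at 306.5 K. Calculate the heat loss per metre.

Treat each layer as a resistance in series:
  R'_carbon steel = ln(0.0986/0.0837)/(2πk) = 0.1638/(2π·39.9) = 6.535×10^-4 m·K/W
  R'_calcium silicate = ln(0.130/0.0986)/(2πk) = 0.2765/(2π·0.0570) = 0.7719 m·K/W
  R'_copper = ln(0.139/0.130)/(2πk) = 0.06694/(2π·324) = 3.288×10^-5 m·K/W
ΣR = 6.535×10^-4 + 0.7719 + 3.288×10^-5 = 0.7726 m·K/W
Q' = ΔT/ΣR = (756 K − 306.5 K)/0.7726 = 582 W/m

Q' = 582 W/m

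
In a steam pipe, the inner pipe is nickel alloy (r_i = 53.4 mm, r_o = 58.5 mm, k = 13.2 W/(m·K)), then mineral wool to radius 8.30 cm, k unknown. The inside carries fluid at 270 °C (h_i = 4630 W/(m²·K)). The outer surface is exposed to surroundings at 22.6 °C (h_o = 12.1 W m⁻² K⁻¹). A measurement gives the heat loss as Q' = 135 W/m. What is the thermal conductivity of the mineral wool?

k = 0.0333 W/m·K

ΣR = ΔT/Q' = |270 − 22.6|/135 = 1.833 m·K/W
Known resistances:
  R'_conv,in = 1/(2πr h) = 1/(2π·0.0534·4630) = 6.437×10^-4 m·K/W
  R'_nickel alloy = ln(0.0585/0.0534)/(2πk) = 0.09122/(2π·13.2) = 0.001100 m·K/W
  R'_conv,out = 1/(2πr h) = 1/(2π·0.0830·12.1) = 0.1585 m·K/W
R_mineral wool = ΣR − ΣR_known = 1.833 − 0.1602 = 1.673 m·K/W
ln(r₂/r₁)/(2πk) = 1.673 ⇒ k = 0.3498/(2π·1.673) = 0.0333 W/m·K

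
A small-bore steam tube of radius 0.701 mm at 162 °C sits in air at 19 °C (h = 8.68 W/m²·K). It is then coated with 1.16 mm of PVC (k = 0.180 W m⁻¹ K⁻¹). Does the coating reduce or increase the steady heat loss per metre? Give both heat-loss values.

Critical radius for a cylinder: r_cr = k/h = 0.0207 m = 2.07 cm.
Outer radius after coating: r₂ = 7.01×10^-4 + 0.00116 = 0.001861 m.
Since r₁ < r_cr and r₂ ≤ r_cr, the coating moves toward the maximum at r_cr — heat loss rises.
Bare: R = 1/(2πr₁h) = 26.16 m·K/W; Q = 143/26.16 = 5.47 W/m.
Coated: R = R_cond + R_conv = 10.72 m·K/W; Q = 143/10.72 = 13.3 W/m.

increases: 5.47 → 13.3 W/m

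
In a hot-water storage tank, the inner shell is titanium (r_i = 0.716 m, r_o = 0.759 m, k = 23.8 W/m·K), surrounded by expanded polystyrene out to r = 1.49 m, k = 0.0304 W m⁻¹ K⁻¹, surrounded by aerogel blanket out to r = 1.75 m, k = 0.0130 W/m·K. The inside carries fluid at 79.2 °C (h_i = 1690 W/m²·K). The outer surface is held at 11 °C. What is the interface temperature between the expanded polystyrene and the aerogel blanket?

Treat each layer as a resistance in series:
  R_conv,in = 1/(4πr²h) = 1/(4π·0.716²·1690) = 9.185×10^-5 K/W
  R_titanium = (1/0.716 − 1/0.759)/(4πk) = 0.07912/(4π·23.8) = 2.646×10^-4 K/W
  R_expanded polystyrene = (1/0.759 − 1/1.49)/(4πk) = 0.6464/(4π·0.0304) = 1.692 K/W
  R_aerogel blanket = (1/1.49 − 1/1.75)/(4πk) = 0.09971/(4π·0.0130) = 0.6104 K/W
ΣR = 9.185×10^-5 + 2.646×10^-4 + 1.692 + 0.6104 = 2.303 K/W
Q = ΔT/ΣR = (79.2 °C − 11 °C)/2.303 = 29.61 W
From the inner boundary to the expanded polystyrene/aerogel blanket interface, ΣR_partial = 1.692 K/W.
T_interface = T_in − Q·ΣR_partial = 79.2 °C − (29.61)(1.692) = 29.1 °C

T = 29.1 °C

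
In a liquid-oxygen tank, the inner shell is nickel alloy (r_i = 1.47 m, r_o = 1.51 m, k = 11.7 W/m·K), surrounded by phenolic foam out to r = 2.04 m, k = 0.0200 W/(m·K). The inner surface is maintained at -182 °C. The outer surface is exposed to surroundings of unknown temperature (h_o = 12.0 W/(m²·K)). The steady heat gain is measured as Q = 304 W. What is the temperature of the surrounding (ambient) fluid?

T_out = 26.6 °C

Sum the resistances:
  R_nickel alloy = (1/1.47 − 1/1.51)/(4πk) = 0.01802/(4π·11.7) = 1.226×10^-4 K/W
  R_phenolic foam = (1/1.51 − 1/2.04)/(4πk) = 0.1721/(4π·0.0200) = 0.6846 K/W
  R_conv,out = 1/(4πr²h) = 1/(4π·2.04²·12.0) = 0.001593 K/W
ΣR = 0.6863 K/W
ΔT = Q·ΣR = 304 × 0.6863 = 208.6 K
Heat flows inward, so T_out = T_in + ΔT = -182 + 208.6 = 26.6 °C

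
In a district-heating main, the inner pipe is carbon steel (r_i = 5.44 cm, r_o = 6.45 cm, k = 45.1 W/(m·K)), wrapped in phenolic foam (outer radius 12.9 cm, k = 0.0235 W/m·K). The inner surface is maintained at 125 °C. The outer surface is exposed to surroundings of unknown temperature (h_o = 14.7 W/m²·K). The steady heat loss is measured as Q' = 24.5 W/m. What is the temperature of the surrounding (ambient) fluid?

Series resistances:
  R'_carbon steel = ln(0.0645/0.0544)/(2πk) = 0.1703/(2π·45.1) = 6.010×10^-4 m·K/W
  R'_phenolic foam = ln(0.129/0.0645)/(2πk) = 0.6931/(2π·0.0235) = 4.694 m·K/W
  R'_conv,out = 1/(2πr h) = 1/(2π·0.129·14.7) = 0.08393 m·K/W
ΣR = 4.779 m·K/W
ΔT = Q'·ΣR = 24.5 × 4.779 = 117.1 K
Heat flows outward, so T_out = T_in − ΔT = 125 − 117.1 = 7.9 °C

T_out = 7.9 °C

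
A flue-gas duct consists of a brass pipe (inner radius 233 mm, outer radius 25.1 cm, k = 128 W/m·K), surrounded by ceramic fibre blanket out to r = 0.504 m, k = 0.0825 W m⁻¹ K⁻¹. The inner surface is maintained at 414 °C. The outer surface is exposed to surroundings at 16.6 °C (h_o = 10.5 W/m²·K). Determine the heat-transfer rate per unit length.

Resistance network (inner→outer):
  R'_brass = ln(0.251/0.233)/(2πk) = 0.07441/(2π·128) = 9.253×10^-5 m·K/W
  R'_ceramic fibre blanket = ln(0.504/0.251)/(2πk) = 0.6971/(2π·0.0825) = 1.345 m·K/W
  R'_conv,out = 1/(2πr h) = 1/(2π·0.504·10.5) = 0.03007 m·K/W
ΣR = 9.253×10^-5 + 1.345 + 0.03007 = 1.375 m·K/W
Q' = ΔT/ΣR = (414 °C − 16.6 °C)/1.375 = 289 W/m

Q' = 289 W/m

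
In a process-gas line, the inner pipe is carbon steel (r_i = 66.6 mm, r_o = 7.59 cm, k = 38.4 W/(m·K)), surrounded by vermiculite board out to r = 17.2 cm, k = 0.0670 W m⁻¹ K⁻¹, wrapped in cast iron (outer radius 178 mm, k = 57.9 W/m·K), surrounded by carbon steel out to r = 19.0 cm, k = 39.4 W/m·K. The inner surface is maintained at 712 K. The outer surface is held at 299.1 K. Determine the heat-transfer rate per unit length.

Q' = 212 W/m

Series thermal resistances, inner to outer:
  R'_carbon steel = ln(0.0759/0.0666)/(2πk) = 0.1307/(2π·38.4) = 5.418×10^-4 m·K/W
  R'_vermiculite board = ln(0.172/0.0759)/(2πk) = 0.8181/(2π·0.0670) = 1.943 m·K/W
  R'_cast iron = ln(0.178/0.172)/(2πk) = 0.03429/(2π·57.9) = 9.425×10^-5 m·K/W
  R'_carbon steel = ln(0.190/0.178)/(2πk) = 0.06524/(2π·39.4) = 2.635×10^-4 m·K/W
ΣR = 5.418×10^-4 + 1.943 + 9.425×10^-5 + 2.635×10^-4 = 1.944 m·K/W
Q' = ΔT/ΣR = (712 K − 299.1 K)/1.944 = 212 W/m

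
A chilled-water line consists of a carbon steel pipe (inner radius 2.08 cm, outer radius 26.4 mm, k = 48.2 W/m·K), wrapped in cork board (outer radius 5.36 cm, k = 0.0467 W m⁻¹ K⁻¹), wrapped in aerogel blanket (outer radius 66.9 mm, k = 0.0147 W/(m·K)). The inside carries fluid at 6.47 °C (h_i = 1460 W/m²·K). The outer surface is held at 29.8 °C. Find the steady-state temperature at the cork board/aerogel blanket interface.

T = 18.2 °C

Series thermal resistances, inner to outer:
  R'_conv,in = 1/(2πr h) = 1/(2π·0.0208·1460) = 0.005241 m·K/W
  R'_carbon steel = ln(0.0264/0.0208)/(2πk) = 0.2384/(2π·48.2) = 7.872×10^-4 m·K/W
  R'_cork board = ln(0.0536/0.0264)/(2πk) = 0.7082/(2π·0.0467) = 2.414 m·K/W
  R'_aerogel blanket = ln(0.0669/0.0536)/(2πk) = 0.2216/(2π·0.0147) = 2.400 m·K/W
ΣR = 0.005241 + 7.872×10^-4 + 2.414 + 2.400 = 4.820 m·K/W
Q' = ΔT/ΣR = (6.47 °C − 29.8 °C)/4.820 = -4.840 W/m
From the inner boundary to the cork board/aerogel blanket interface, ΣR_partial = 2.420 m·K/W.
T_interface = T_in − Q'·ΣR_partial = 6.47 °C − (-4.840)(2.420) = 18.2 °C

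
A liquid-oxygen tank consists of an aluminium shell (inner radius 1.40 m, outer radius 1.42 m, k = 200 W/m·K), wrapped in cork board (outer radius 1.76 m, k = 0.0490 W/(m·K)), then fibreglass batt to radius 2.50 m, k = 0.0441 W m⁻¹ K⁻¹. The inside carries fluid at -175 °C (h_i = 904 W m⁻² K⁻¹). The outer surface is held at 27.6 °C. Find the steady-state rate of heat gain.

Q = 386 W

Resistance network (inner→outer):
  R_conv,in = 1/(4πr²h) = 1/(4π·1.40²·904) = 4.491×10^-5 K/W
  R_aluminium = (1/1.40 − 1/1.42)/(4πk) = 0.01006/(4π·200) = 4.003×10^-6 K/W
  R_cork board = (1/1.42 − 1/1.76)/(4πk) = 0.1360/(4π·0.0490) = 0.2209 K/W
  R_fibreglass batt = (1/1.76 − 1/2.50)/(4πk) = 0.1682/(4π·0.0441) = 0.3035 K/W
ΣR = 4.491×10^-5 + 4.003×10^-6 + 0.2209 + 0.3035 = 0.5244 K/W
Q = ΔT/ΣR = (-175 °C − 27.6 °C)/0.5244 = -386 W
(Negative Q ⇒ heat flows inward; heat gain = 386 W.)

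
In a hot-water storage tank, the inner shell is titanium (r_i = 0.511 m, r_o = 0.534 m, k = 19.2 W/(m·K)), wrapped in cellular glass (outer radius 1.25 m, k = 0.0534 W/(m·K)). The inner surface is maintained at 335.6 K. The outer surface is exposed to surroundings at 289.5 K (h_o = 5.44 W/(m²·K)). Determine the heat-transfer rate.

Q = 28.7 W

Treat each layer as a resistance in series:
  R_titanium = (1/0.511 − 1/0.534)/(4πk) = 0.08429/(4π·19.2) = 3.493×10^-4 K/W
  R_cellular glass = (1/0.534 − 1/1.25)/(4πk) = 1.073/(4π·0.0534) = 1.598 K/W
  R_conv,out = 1/(4πr²h) = 1/(4π·1.25²·5.44) = 0.009362 K/W
ΣR = 3.493×10^-4 + 1.598 + 0.009362 = 1.608 K/W
Q = ΔT/ΣR = (335.6 K − 289.5 K)/1.608 = 28.7 W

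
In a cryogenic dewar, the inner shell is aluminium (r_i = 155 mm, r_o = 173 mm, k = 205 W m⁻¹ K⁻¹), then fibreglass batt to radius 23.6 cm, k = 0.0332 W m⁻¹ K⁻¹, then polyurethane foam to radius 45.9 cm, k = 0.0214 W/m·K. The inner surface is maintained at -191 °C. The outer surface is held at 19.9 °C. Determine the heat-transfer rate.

Q = 18.6 W

Resistance network (inner→outer):
  R_aluminium = (1/0.155 − 1/0.173)/(4πk) = 0.6713/(4π·205) = 2.606×10^-4 K/W
  R_fibreglass batt = (1/0.173 − 1/0.236)/(4πk) = 1.543/(4π·0.0332) = 3.699 K/W
  R_polyurethane foam = (1/0.236 − 1/0.459)/(4πk) = 2.059/(4π·0.0214) = 7.655 K/W
ΣR = 2.606×10^-4 + 3.699 + 7.655 = 11.35 K/W
Q = ΔT/ΣR = (-191 °C − 19.9 °C)/11.35 = -18.6 W
(Negative Q ⇒ heat flows inward; heat gain = 18.6 W.)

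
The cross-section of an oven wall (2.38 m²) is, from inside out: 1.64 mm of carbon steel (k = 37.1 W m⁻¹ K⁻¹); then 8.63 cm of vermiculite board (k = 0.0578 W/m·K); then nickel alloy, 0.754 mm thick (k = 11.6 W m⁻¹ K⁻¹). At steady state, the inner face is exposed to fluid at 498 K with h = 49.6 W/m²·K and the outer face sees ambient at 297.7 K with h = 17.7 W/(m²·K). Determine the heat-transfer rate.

Q = 304 W

Resistance network (inner→outer):
  R_conv,in = 1/(hA) = 1/(49.6·2.38) = 0.008471 K/W
  R_carbon steel = L/(kA) = 0.00164/(37.1·2.38) = 1.857×10^-5 K/W
  R_vermiculite board = L/(kA) = 0.0863/(0.0578·2.38) = 0.6273 K/W
  R_nickel alloy = L/(kA) = 7.54×10^-4/(11.6·2.38) = 2.731×10^-5 K/W
  R_conv,out = 1/(hA) = 1/(17.7·2.38) = 0.02374 K/W
ΣR = 0.008471 + 1.857×10^-5 + 0.6273 + 2.731×10^-5 + 0.02374 = 0.6596 K/W
Q = ΔT/ΣR = (498 K − 297.7 K)/0.6596 = 304 W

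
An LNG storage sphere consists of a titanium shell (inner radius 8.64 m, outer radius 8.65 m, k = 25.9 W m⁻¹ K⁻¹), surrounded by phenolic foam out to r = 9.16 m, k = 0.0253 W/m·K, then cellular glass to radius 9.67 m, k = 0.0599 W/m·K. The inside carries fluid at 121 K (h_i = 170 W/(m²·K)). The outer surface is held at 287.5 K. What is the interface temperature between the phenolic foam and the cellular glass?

T = 241.9 K

Series thermal resistances, inner to outer:
  R_conv,in = 1/(4πr²h) = 1/(4π·8.64²·170) = 6.271×10^-6 K/W
  R_titanium = (1/8.64 − 1/8.65)/(4πk) = 1.338×10^-4/(4π·25.9) = 4.111×10^-7 K/W
  R_phenolic foam = (1/8.65 − 1/9.16)/(4πk) = 0.006437/(4π·0.0253) = 0.02025 K/W
  R_cellular glass = (1/9.16 − 1/9.67)/(4πk) = 0.005758/(4π·0.0599) = 0.007649 K/W
ΣR = 6.271×10^-6 + 4.111×10^-7 + 0.02025 + 0.007649 = 0.02791 K/W
Q = ΔT/ΣR = (121 K − 287.5 K)/0.02791 = -5966 W
From the inner boundary to the phenolic foam/cellular glass interface, ΣR_partial = 0.02026 K/W.
T_interface = T_in − Q·ΣR_partial = 121 K − (-5966)(0.02026) = 241.9 K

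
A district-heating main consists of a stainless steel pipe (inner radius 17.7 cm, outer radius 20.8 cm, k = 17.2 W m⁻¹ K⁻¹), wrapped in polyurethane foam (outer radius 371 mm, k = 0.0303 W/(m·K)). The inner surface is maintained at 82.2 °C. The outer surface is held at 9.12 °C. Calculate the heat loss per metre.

Treat each layer as a resistance in series:
  R'_stainless steel = ln(0.208/0.177)/(2πk) = 0.1614/(2π·17.2) = 0.001493 m·K/W
  R'_polyurethane foam = ln(0.371/0.208)/(2πk) = 0.5787/(2π·0.0303) = 3.040 m·K/W
ΣR = 0.001493 + 3.040 = 3.041 m·K/W
Q' = ΔT/ΣR = (82.2 °C − 9.12 °C)/3.041 = 24.0 W/m

Q' = 24.0 W/m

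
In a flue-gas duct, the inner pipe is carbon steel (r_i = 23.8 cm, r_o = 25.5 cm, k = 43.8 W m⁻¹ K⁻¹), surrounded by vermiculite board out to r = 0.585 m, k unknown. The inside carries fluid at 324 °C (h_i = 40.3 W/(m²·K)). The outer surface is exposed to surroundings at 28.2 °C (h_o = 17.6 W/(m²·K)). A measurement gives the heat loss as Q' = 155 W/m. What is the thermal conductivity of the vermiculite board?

k = 0.0704 W/m·K

ΣR = ΔT/Q' = |324 − 28.2|/155 = 1.908 m·K/W
Known resistances:
  R'_conv,in = 1/(2πr h) = 1/(2π·0.238·40.3) = 0.01659 m·K/W
  R'_carbon steel = ln(0.255/0.238)/(2πk) = 0.06899/(2π·43.8) = 2.507×10^-4 m·K/W
  R'_conv,out = 1/(2πr h) = 1/(2π·0.585·17.6) = 0.01546 m·K/W
R_vermiculite board = ΣR − ΣR_known = 1.908 − 0.03230 = 1.876 m·K/W
ln(r₂/r₁)/(2πk) = 1.876 ⇒ k = 0.8303/(2π·1.876) = 0.0704 W/m·K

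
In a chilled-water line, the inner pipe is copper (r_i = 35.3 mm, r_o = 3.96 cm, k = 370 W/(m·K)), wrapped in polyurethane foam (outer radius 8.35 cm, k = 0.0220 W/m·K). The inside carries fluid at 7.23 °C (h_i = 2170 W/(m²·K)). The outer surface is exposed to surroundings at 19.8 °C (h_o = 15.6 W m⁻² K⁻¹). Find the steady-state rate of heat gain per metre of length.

Series thermal resistances, inner to outer:
  R'_conv,in = 1/(2πr h) = 1/(2π·0.0353·2170) = 0.002078 m·K/W
  R'_copper = ln(0.0396/0.0353)/(2πk) = 0.1149/(2π·370) = 4.944×10^-5 m·K/W
  R'_polyurethane foam = ln(0.0835/0.0396)/(2πk) = 0.7460/(2π·0.0220) = 5.397 m·K/W
  R'_conv,out = 1/(2πr h) = 1/(2π·0.0835·15.6) = 0.1222 m·K/W
ΣR = 0.002078 + 4.944×10^-5 + 5.397 + 0.1222 = 5.521 m·K/W
Q' = ΔT/ΣR = (7.23 °C − 19.8 °C)/5.521 = -2.28 W/m
(Negative Q' ⇒ heat flows inward; heat gain = 2.28 W/m.)

Q' = 2.28 W/m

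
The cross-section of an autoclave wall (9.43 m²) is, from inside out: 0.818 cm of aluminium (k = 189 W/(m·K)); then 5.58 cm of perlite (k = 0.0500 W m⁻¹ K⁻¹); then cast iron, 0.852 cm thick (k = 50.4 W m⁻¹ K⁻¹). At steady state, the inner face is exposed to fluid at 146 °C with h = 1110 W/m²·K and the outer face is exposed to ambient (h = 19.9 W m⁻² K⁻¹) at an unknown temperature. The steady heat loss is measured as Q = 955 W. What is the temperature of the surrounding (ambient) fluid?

T_out = 27.8 °C

Series resistances:
  R_conv,in = 1/(hA) = 1/(1110·9.43) = 9.554×10^-5 K/W
  R_aluminium = L/(kA) = 0.00818/(189·9.43) = 4.590×10^-6 K/W
  R_perlite = L/(kA) = 0.0558/(0.0500·9.43) = 0.1183 K/W
  R_cast iron = L/(kA) = 0.00852/(50.4·9.43) = 1.793×10^-5 K/W
  R_conv,out = 1/(hA) = 1/(19.9·9.43) = 0.005329 K/W
ΣR = 0.1238 K/W
ΔT = Q·ΣR = 955 × 0.1238 = 118.2 K
Heat flows outward, so T_out = T_in − ΔT = 146 − 118.2 = 27.8 °C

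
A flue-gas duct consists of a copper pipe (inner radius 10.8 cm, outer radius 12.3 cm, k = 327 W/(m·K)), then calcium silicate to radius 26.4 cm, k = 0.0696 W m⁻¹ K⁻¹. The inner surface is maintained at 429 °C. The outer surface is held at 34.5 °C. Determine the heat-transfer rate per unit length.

Q' = 226 W/m

Series thermal resistances, inner to outer:
  R'_copper = ln(0.123/0.108)/(2πk) = 0.1301/(2π·327) = 6.330×10^-5 m·K/W
  R'_calcium silicate = ln(0.264/0.123)/(2πk) = 0.7638/(2π·0.0696) = 1.747 m·K/W
ΣR = 6.330×10^-5 + 1.747 = 1.747 m·K/W
Q' = ΔT/ΣR = (429 °C − 34.5 °C)/1.747 = 226 W/m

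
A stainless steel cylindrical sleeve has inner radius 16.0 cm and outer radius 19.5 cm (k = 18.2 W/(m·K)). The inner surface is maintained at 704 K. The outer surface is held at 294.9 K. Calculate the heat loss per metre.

Q' = 2πk·ΔT/ln(r₂/r₁) = 2π × 18.2 × 409.1 / ln(0.195/0.160) = 2.36×10^5 W/m

Q' = 236 kW/m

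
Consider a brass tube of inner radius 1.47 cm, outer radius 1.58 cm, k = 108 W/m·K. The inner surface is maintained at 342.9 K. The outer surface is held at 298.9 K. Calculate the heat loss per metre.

Q' = 414 kW/m

Q' = 2πk·ΔT/ln(r₂/r₁) = 2π × 108 × 44 / ln(0.0158/0.0147) = 4.14×10^5 W/m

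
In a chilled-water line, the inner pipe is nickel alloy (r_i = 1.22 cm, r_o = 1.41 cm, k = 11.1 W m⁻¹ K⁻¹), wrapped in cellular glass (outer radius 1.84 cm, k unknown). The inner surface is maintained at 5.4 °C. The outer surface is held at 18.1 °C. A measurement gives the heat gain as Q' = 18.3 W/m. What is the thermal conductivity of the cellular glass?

k = 0.0612 W/m·K

ΣR = ΔT/Q' = |5.4 − 18.1|/18.3 = 0.6940 m·K/W
Known resistances:
  R'_nickel alloy = ln(0.0141/0.0122)/(2πk) = 0.1447/(2π·11.1) = 0.002075 m·K/W
R_cellular glass = ΣR − ΣR_known = 0.6940 − 0.002075 = 0.6919 m·K/W
ln(r₂/r₁)/(2πk) = 0.6919 ⇒ k = 0.2662/(2π·0.6919) = 0.0612 W/m·K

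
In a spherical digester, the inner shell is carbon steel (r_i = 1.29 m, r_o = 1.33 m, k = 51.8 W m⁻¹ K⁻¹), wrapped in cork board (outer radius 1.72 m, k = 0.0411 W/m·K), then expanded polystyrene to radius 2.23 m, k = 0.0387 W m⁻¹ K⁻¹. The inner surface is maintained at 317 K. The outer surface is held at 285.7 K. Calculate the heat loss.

Treat each layer as a resistance in series:
  R_carbon steel = (1/1.29 − 1/1.33)/(4πk) = 0.02331/(4π·51.8) = 3.582×10^-5 K/W
  R_cork board = (1/1.33 − 1/1.72)/(4πk) = 0.1705/(4π·0.0411) = 0.3301 K/W
  R_expanded polystyrene = (1/1.72 − 1/2.23)/(4πk) = 0.1330/(4π·0.0387) = 0.2734 K/W
ΣR = 3.582×10^-5 + 0.3301 + 0.2734 = 0.6035 K/W
Q = ΔT/ΣR = (317 K − 285.7 K)/0.6035 = 51.9 W

Q = 51.9 W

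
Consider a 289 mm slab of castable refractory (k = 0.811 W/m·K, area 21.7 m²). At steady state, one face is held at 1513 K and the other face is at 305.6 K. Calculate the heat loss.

Q = 73.5 kW

Q = kA·ΔT/L = 0.811 × 21.7 × |1513 K − 305.6 K| / 0.289 = 73500 W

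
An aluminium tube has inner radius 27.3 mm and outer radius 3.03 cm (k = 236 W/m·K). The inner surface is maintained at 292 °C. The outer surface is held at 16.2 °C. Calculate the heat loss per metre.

Q' = 3920 kW/m

Q' = 2πk·ΔT/ln(r₂/r₁) = 2π × 236 × 275.8 / ln(0.0303/0.0273) = 3.92×10^6 W/m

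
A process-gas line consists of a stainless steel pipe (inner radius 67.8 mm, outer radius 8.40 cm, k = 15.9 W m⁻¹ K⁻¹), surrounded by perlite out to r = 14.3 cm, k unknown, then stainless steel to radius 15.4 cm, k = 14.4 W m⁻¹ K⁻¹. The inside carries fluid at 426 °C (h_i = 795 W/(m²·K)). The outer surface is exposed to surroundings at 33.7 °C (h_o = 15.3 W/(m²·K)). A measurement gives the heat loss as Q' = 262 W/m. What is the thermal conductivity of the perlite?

k = 0.0595 W/m·K

ΣR = ΔT/Q' = |426 − 33.7|/262 = 1.497 m·K/W
Known resistances:
  R'_conv,in = 1/(2πr h) = 1/(2π·0.0678·795) = 0.002953 m·K/W
  R'_stainless steel = ln(0.0840/0.0678)/(2πk) = 0.2143/(2π·15.9) = 0.002145 m·K/W
  R'_stainless steel = ln(0.154/0.143)/(2πk) = 0.07411/(2π·14.4) = 8.191×10^-4 m·K/W
  R'_conv,out = 1/(2πr h) = 1/(2π·0.154·15.3) = 0.06755 m·K/W
R_perlite = ΣR − ΣR_known = 1.497 − 0.07347 = 1.424 m·K/W
ln(r₂/r₁)/(2πk) = 1.424 ⇒ k = 0.5320/(2π·1.424) = 0.0595 W/m·K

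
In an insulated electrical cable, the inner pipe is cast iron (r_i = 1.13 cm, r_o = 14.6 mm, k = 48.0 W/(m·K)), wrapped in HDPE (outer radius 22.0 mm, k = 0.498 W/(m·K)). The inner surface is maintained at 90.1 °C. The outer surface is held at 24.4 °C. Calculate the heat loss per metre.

Q' = 498 W/m

Resistance network (inner→outer):
  R'_cast iron = ln(0.0146/0.0113)/(2πk) = 0.2562/(2π·48.0) = 8.496×10^-4 m·K/W
  R'_HDPE = ln(0.0220/0.0146)/(2πk) = 0.4100/(2π·0.498) = 0.1310 m·K/W
ΣR = 8.496×10^-4 + 0.1310 = 0.1318 m·K/W
Q' = ΔT/ΣR = (90.1 °C − 24.4 °C)/0.1318 = 498 W/m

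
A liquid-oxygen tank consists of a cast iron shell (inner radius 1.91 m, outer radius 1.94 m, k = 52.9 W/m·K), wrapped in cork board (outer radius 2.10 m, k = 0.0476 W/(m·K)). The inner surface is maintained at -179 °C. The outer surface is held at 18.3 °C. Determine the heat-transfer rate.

Q = 3000 W

Resistance network (inner→outer):
  R_cast iron = (1/1.91 − 1/1.94)/(4πk) = 0.008096/(4π·52.9) = 1.218×10^-5 K/W
  R_cork board = (1/1.94 − 1/2.10)/(4πk) = 0.03927/(4π·0.0476) = 0.06566 K/W
ΣR = 1.218×10^-5 + 0.06566 = 0.06567 K/W
Q = ΔT/ΣR = (-179 °C − 18.3 °C)/0.06567 = -3000 W
(Negative Q ⇒ heat flows inward; heat gain = 3000 W.)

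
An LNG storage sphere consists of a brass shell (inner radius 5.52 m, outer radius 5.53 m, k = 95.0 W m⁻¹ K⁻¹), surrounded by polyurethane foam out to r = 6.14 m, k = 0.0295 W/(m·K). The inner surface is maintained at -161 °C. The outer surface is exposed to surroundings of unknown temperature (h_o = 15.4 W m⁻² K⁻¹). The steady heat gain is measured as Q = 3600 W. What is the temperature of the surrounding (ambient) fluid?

T_out = 14.0 °C

Series resistances:
  R_brass = (1/5.52 − 1/5.53)/(4πk) = 3.276×10^-4/(4π·95.0) = 2.744×10^-7 K/W
  R_polyurethane foam = (1/5.53 − 1/6.14)/(4πk) = 0.01797/(4π·0.0295) = 0.04846 K/W
  R_conv,out = 1/(4πr²h) = 1/(4π·6.14²·15.4) = 1.371×10^-4 K/W
ΣR = 0.04860 K/W
ΔT = Q·ΣR = 3600 × 0.04860 = 175.0 K
Heat flows inward, so T_out = T_in + ΔT = -161 + 175.0 = 14.0 °C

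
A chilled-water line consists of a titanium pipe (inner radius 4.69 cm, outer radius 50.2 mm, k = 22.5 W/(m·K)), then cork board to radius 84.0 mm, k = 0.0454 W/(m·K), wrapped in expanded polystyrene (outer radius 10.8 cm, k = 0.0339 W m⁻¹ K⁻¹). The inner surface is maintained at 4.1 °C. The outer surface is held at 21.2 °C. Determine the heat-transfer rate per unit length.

Series thermal resistances, inner to outer:
  R'_titanium = ln(0.0502/0.0469)/(2πk) = 0.06800/(2π·22.5) = 4.810×10^-4 m·K/W
  R'_cork board = ln(0.0840/0.0502)/(2πk) = 0.5148/(2π·0.0454) = 1.805 m·K/W
  R'_expanded polystyrene = ln(0.108/0.0840)/(2πk) = 0.2513/(2π·0.0339) = 1.180 m·K/W
ΣR = 4.810×10^-4 + 1.805 + 1.180 = 2.985 m·K/W
Q' = ΔT/ΣR = (4.1 °C − 21.2 °C)/2.985 = -5.73 W/m
(Negative Q' ⇒ heat flows inward; heat gain = 5.73 W/m.)

Q' = 5.73 W/m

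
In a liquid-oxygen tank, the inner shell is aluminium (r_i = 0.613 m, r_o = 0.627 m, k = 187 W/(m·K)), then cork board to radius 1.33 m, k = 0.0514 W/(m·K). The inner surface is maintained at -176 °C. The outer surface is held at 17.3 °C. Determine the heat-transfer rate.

Q = 148 W

Series thermal resistances, inner to outer:
  R_aluminium = (1/0.613 − 1/0.627)/(4πk) = 0.03643/(4π·187) = 1.550×10^-5 K/W
  R_cork board = (1/0.627 − 1/1.33)/(4πk) = 0.8430/(4π·0.0514) = 1.305 K/W
ΣR = 1.550×10^-5 + 1.305 = 1.305 K/W
Q = ΔT/ΣR = (-176 °C − 17.3 °C)/1.305 = -148 W
(Negative Q ⇒ heat flows inward; heat gain = 148 W.)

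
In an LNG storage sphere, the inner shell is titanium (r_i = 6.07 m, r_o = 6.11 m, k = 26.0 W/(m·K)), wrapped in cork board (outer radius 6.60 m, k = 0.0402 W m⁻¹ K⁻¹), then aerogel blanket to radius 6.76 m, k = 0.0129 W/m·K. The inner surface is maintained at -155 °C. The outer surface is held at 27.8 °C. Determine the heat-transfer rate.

Series thermal resistances, inner to outer:
  R_titanium = (1/6.07 − 1/6.11)/(4πk) = 0.001079/(4π·26.0) = 3.301×10^-6 K/W
  R_cork board = (1/6.11 − 1/6.60)/(4πk) = 0.01215/(4π·0.0402) = 0.02405 K/W
  R_aerogel blanket = (1/6.60 − 1/6.76)/(4πk) = 0.003586/(4π·0.0129) = 0.02212 K/W
ΣR = 3.301×10^-6 + 0.02405 + 0.02212 = 0.04617 K/W
Q = ΔT/ΣR = (-155 °C − 27.8 °C)/0.04617 = -3960 W
(Negative Q ⇒ heat flows inward; heat gain = 3960 W.)

Q = 3.96 kW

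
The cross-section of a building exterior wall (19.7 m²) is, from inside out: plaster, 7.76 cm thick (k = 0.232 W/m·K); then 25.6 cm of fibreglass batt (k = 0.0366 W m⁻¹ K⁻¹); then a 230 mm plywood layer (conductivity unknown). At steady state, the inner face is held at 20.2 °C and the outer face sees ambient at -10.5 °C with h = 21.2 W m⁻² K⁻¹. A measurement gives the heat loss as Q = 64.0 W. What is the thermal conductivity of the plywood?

k = 0.111 W/m·K

ΣR = ΔT/Q = |20.2 − -10.5|/64.0 = 0.4797 K/W
Known resistances:
  R_plaster = L/(kA) = 0.0776/(0.232·19.7) = 0.01698 K/W
  R_fibreglass batt = L/(kA) = 0.256/(0.0366·19.7) = 0.3551 K/W
  R_conv,out = 1/(hA) = 1/(21.2·19.7) = 0.002394 K/W
R_plywood = ΣR − ΣR_known = 0.4797 − 0.3745 = 0.1052 K/W
L/(kA) = 0.1052 ⇒ k = 0.230/(0.1052·19.7) = 0.111 W/m·K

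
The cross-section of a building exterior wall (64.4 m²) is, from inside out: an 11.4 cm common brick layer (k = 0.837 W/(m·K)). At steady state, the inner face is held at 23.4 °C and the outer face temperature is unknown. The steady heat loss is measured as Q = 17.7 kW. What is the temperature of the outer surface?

T_out = -14.0 °C

Sum the resistances:
  R_common brick = L/(kA) = 0.114/(0.837·64.4) = 0.002115 K/W
ΣR = 0.002115 K/W
ΔT = Q·ΣR = 17700 × 0.002115 = 37.44 K
Heat flows outward, so T_out = T_in − ΔT = 23.4 − 37.44 = -14.0 °C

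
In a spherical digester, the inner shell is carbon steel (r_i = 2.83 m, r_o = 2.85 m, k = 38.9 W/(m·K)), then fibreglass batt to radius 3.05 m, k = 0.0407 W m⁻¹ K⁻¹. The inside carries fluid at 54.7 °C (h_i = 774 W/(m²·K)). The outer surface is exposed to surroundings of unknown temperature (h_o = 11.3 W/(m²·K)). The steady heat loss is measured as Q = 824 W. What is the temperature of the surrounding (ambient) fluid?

T_out = 17.0 °C

Sum the resistances:
  R_conv,in = 1/(4πr²h) = 1/(4π·2.83²·774) = 1.284×10^-5 K/W
  R_carbon steel = (1/2.83 − 1/2.85)/(4πk) = 0.002480/(4π·38.9) = 5.073×10^-6 K/W
  R_fibreglass batt = (1/2.85 − 1/3.05)/(4πk) = 0.02301/(4π·0.0407) = 0.04499 K/W
  R_conv,out = 1/(4πr²h) = 1/(4π·3.05²·11.3) = 7.570×10^-4 K/W
ΣR = 0.04576 K/W
ΔT = Q·ΣR = 824 × 0.04576 = 37.71 K
Heat flows outward, so T_out = T_in − ΔT = 54.7 − 37.71 = 17.0 °C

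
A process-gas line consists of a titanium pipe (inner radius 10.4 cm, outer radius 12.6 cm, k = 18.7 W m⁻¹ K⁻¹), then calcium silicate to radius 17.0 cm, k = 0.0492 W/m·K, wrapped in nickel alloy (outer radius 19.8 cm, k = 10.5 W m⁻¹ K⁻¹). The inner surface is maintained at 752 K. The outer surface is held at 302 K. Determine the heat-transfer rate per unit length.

Resistance network (inner→outer):
  R'_titanium = ln(0.126/0.104)/(2πk) = 0.1919/(2π·18.7) = 0.001633 m·K/W
  R'_calcium silicate = ln(0.170/0.126)/(2πk) = 0.2995/(2π·0.0492) = 0.9689 m·K/W
  R'_nickel alloy = ln(0.198/0.170)/(2πk) = 0.1525/(2π·10.5) = 0.002311 m·K/W
ΣR = 0.001633 + 0.9689 + 0.002311 = 0.9728 m·K/W
Q' = ΔT/ΣR = (752 K − 302 K)/0.9728 = 463 W/m

Q' = 463 W/m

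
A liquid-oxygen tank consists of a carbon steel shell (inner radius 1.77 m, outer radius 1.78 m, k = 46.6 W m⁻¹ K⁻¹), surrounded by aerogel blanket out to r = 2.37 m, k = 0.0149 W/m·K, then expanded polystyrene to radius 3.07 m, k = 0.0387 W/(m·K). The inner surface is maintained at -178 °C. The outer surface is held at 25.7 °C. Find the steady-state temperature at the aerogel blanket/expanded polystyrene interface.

T = -17.0 °C

Resistance network (inner→outer):
  R_carbon steel = (1/1.77 − 1/1.78)/(4πk) = 0.003174/(4π·46.6) = 5.420×10^-6 K/W
  R_aerogel blanket = (1/1.78 − 1/2.37)/(4πk) = 0.1399/(4π·0.0149) = 0.7469 K/W
  R_expanded polystyrene = (1/2.37 − 1/3.07)/(4πk) = 0.09621/(4π·0.0387) = 0.1978 K/W
ΣR = 5.420×10^-6 + 0.7469 + 0.1978 = 0.9447 K/W
Q = ΔT/ΣR = (-178 °C − 25.7 °C)/0.9447 = -215.6 W
From the inner boundary to the aerogel blanket/expanded polystyrene interface, ΣR_partial = 0.7469 K/W.
T_interface = T_in − Q·ΣR_partial = -178 °C − (-215.6)(0.7469) = -17.0 °C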